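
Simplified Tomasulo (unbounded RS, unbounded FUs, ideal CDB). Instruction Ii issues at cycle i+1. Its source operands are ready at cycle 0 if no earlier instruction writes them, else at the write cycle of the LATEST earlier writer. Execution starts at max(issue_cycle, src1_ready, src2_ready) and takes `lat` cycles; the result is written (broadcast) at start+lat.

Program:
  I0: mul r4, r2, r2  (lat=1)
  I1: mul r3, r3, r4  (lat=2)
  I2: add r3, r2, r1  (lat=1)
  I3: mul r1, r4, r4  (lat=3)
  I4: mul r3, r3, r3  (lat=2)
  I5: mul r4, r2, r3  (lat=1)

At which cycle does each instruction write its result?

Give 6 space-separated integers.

Answer: 2 4 4 7 7 8

Derivation:
I0 mul r4: issue@1 deps=(None,None) exec_start@1 write@2
I1 mul r3: issue@2 deps=(None,0) exec_start@2 write@4
I2 add r3: issue@3 deps=(None,None) exec_start@3 write@4
I3 mul r1: issue@4 deps=(0,0) exec_start@4 write@7
I4 mul r3: issue@5 deps=(2,2) exec_start@5 write@7
I5 mul r4: issue@6 deps=(None,4) exec_start@7 write@8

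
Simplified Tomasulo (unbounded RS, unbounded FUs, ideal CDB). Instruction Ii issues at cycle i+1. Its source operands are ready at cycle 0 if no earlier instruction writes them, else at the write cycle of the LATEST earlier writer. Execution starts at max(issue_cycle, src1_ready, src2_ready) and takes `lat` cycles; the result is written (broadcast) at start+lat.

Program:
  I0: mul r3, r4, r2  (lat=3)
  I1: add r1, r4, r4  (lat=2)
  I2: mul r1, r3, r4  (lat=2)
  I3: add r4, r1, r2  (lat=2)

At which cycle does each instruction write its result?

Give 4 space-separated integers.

I0 mul r3: issue@1 deps=(None,None) exec_start@1 write@4
I1 add r1: issue@2 deps=(None,None) exec_start@2 write@4
I2 mul r1: issue@3 deps=(0,None) exec_start@4 write@6
I3 add r4: issue@4 deps=(2,None) exec_start@6 write@8

Answer: 4 4 6 8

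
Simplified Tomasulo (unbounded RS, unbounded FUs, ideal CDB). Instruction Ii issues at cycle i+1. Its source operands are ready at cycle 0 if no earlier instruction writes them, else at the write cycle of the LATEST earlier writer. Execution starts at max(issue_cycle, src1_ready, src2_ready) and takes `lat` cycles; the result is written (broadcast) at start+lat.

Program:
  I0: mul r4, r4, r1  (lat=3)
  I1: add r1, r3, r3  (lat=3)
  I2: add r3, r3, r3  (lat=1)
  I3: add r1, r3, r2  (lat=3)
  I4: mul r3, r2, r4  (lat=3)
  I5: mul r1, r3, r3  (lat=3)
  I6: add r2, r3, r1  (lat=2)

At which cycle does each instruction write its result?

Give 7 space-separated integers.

I0 mul r4: issue@1 deps=(None,None) exec_start@1 write@4
I1 add r1: issue@2 deps=(None,None) exec_start@2 write@5
I2 add r3: issue@3 deps=(None,None) exec_start@3 write@4
I3 add r1: issue@4 deps=(2,None) exec_start@4 write@7
I4 mul r3: issue@5 deps=(None,0) exec_start@5 write@8
I5 mul r1: issue@6 deps=(4,4) exec_start@8 write@11
I6 add r2: issue@7 deps=(4,5) exec_start@11 write@13

Answer: 4 5 4 7 8 11 13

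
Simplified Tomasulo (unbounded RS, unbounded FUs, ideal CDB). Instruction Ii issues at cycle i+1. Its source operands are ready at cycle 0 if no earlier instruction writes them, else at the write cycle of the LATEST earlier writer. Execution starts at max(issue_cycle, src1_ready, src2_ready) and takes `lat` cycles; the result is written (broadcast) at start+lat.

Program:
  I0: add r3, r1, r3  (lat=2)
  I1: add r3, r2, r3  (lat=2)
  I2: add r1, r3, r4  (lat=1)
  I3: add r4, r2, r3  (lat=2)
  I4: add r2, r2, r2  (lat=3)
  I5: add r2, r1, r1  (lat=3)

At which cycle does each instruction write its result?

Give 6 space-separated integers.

I0 add r3: issue@1 deps=(None,None) exec_start@1 write@3
I1 add r3: issue@2 deps=(None,0) exec_start@3 write@5
I2 add r1: issue@3 deps=(1,None) exec_start@5 write@6
I3 add r4: issue@4 deps=(None,1) exec_start@5 write@7
I4 add r2: issue@5 deps=(None,None) exec_start@5 write@8
I5 add r2: issue@6 deps=(2,2) exec_start@6 write@9

Answer: 3 5 6 7 8 9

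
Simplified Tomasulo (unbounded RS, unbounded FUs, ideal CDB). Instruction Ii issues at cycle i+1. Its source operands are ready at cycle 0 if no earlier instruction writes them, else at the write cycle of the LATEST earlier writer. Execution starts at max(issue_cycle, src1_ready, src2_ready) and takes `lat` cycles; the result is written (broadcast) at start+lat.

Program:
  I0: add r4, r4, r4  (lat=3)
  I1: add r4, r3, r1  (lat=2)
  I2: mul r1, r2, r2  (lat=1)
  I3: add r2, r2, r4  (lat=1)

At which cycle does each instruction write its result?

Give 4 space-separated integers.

I0 add r4: issue@1 deps=(None,None) exec_start@1 write@4
I1 add r4: issue@2 deps=(None,None) exec_start@2 write@4
I2 mul r1: issue@3 deps=(None,None) exec_start@3 write@4
I3 add r2: issue@4 deps=(None,1) exec_start@4 write@5

Answer: 4 4 4 5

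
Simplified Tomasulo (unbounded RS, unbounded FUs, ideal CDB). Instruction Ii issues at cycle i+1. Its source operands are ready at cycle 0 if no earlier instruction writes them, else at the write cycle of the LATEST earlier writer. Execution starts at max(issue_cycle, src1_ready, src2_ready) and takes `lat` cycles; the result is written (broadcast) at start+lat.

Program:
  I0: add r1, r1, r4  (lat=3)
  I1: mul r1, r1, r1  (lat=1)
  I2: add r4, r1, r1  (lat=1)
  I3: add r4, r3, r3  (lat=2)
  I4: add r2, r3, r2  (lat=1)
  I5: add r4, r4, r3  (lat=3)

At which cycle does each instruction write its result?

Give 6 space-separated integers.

Answer: 4 5 6 6 6 9

Derivation:
I0 add r1: issue@1 deps=(None,None) exec_start@1 write@4
I1 mul r1: issue@2 deps=(0,0) exec_start@4 write@5
I2 add r4: issue@3 deps=(1,1) exec_start@5 write@6
I3 add r4: issue@4 deps=(None,None) exec_start@4 write@6
I4 add r2: issue@5 deps=(None,None) exec_start@5 write@6
I5 add r4: issue@6 deps=(3,None) exec_start@6 write@9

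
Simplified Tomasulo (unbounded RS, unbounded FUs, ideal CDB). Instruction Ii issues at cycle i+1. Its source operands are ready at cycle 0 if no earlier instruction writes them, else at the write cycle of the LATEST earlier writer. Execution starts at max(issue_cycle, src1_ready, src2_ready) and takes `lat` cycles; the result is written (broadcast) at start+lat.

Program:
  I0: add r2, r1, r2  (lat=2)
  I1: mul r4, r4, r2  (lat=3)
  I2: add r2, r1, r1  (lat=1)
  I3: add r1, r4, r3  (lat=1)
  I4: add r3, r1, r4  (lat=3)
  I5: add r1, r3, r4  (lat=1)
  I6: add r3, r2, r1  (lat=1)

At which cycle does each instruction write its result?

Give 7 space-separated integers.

I0 add r2: issue@1 deps=(None,None) exec_start@1 write@3
I1 mul r4: issue@2 deps=(None,0) exec_start@3 write@6
I2 add r2: issue@3 deps=(None,None) exec_start@3 write@4
I3 add r1: issue@4 deps=(1,None) exec_start@6 write@7
I4 add r3: issue@5 deps=(3,1) exec_start@7 write@10
I5 add r1: issue@6 deps=(4,1) exec_start@10 write@11
I6 add r3: issue@7 deps=(2,5) exec_start@11 write@12

Answer: 3 6 4 7 10 11 12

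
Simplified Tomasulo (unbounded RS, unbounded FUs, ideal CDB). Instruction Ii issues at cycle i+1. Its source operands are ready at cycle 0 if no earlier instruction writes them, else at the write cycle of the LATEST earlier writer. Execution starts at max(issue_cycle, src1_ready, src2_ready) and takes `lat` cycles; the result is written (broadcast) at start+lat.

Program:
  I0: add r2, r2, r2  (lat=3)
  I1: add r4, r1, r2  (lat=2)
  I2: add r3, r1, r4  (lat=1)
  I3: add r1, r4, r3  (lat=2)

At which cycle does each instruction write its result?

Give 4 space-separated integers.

Answer: 4 6 7 9

Derivation:
I0 add r2: issue@1 deps=(None,None) exec_start@1 write@4
I1 add r4: issue@2 deps=(None,0) exec_start@4 write@6
I2 add r3: issue@3 deps=(None,1) exec_start@6 write@7
I3 add r1: issue@4 deps=(1,2) exec_start@7 write@9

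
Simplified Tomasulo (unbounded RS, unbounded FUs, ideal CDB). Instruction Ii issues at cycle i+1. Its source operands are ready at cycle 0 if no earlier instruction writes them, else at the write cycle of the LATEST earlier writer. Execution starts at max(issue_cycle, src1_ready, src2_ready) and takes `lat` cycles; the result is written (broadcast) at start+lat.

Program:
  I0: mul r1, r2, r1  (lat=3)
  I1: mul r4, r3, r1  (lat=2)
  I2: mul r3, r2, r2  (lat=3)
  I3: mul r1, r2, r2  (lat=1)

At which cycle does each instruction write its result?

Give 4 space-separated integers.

I0 mul r1: issue@1 deps=(None,None) exec_start@1 write@4
I1 mul r4: issue@2 deps=(None,0) exec_start@4 write@6
I2 mul r3: issue@3 deps=(None,None) exec_start@3 write@6
I3 mul r1: issue@4 deps=(None,None) exec_start@4 write@5

Answer: 4 6 6 5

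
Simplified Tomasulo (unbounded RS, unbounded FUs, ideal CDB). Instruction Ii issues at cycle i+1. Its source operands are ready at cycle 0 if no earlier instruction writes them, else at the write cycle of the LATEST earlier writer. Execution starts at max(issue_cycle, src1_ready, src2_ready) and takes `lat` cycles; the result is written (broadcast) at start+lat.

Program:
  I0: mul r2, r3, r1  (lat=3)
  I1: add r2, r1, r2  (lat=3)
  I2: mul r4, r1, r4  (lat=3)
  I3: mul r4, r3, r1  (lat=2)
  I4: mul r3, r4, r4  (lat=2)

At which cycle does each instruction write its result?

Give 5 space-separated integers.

I0 mul r2: issue@1 deps=(None,None) exec_start@1 write@4
I1 add r2: issue@2 deps=(None,0) exec_start@4 write@7
I2 mul r4: issue@3 deps=(None,None) exec_start@3 write@6
I3 mul r4: issue@4 deps=(None,None) exec_start@4 write@6
I4 mul r3: issue@5 deps=(3,3) exec_start@6 write@8

Answer: 4 7 6 6 8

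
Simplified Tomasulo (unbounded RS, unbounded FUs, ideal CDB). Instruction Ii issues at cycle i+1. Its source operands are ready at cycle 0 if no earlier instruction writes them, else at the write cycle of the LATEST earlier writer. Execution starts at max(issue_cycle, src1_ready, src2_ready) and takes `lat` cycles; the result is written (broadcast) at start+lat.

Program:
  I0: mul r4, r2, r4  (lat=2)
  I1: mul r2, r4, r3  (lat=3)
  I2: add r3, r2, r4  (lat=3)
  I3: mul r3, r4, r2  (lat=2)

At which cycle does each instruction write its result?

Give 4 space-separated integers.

I0 mul r4: issue@1 deps=(None,None) exec_start@1 write@3
I1 mul r2: issue@2 deps=(0,None) exec_start@3 write@6
I2 add r3: issue@3 deps=(1,0) exec_start@6 write@9
I3 mul r3: issue@4 deps=(0,1) exec_start@6 write@8

Answer: 3 6 9 8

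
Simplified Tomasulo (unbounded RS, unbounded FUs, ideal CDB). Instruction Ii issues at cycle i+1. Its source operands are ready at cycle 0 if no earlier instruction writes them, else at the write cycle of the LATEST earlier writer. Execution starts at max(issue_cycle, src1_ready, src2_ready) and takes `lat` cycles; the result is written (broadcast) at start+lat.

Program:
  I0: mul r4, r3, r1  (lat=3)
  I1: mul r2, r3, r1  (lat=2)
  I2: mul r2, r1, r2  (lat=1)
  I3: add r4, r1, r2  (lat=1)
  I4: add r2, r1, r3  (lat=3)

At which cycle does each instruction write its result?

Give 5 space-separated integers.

Answer: 4 4 5 6 8

Derivation:
I0 mul r4: issue@1 deps=(None,None) exec_start@1 write@4
I1 mul r2: issue@2 deps=(None,None) exec_start@2 write@4
I2 mul r2: issue@3 deps=(None,1) exec_start@4 write@5
I3 add r4: issue@4 deps=(None,2) exec_start@5 write@6
I4 add r2: issue@5 deps=(None,None) exec_start@5 write@8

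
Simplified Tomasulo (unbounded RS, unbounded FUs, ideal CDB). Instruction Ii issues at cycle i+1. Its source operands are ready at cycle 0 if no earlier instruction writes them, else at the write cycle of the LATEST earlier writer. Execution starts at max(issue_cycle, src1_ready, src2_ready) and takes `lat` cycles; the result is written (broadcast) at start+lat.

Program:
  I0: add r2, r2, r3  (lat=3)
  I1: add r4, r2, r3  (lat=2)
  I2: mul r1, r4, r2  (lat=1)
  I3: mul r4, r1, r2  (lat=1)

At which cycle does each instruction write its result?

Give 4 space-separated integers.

Answer: 4 6 7 8

Derivation:
I0 add r2: issue@1 deps=(None,None) exec_start@1 write@4
I1 add r4: issue@2 deps=(0,None) exec_start@4 write@6
I2 mul r1: issue@3 deps=(1,0) exec_start@6 write@7
I3 mul r4: issue@4 deps=(2,0) exec_start@7 write@8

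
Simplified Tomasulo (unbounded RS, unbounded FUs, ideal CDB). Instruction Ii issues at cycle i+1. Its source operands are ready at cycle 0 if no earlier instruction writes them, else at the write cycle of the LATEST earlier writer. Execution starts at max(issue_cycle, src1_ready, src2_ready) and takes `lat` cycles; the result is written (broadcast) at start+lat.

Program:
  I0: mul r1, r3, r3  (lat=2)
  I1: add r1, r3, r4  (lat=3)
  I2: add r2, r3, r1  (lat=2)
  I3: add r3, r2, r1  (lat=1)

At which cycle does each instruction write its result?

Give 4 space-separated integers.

Answer: 3 5 7 8

Derivation:
I0 mul r1: issue@1 deps=(None,None) exec_start@1 write@3
I1 add r1: issue@2 deps=(None,None) exec_start@2 write@5
I2 add r2: issue@3 deps=(None,1) exec_start@5 write@7
I3 add r3: issue@4 deps=(2,1) exec_start@7 write@8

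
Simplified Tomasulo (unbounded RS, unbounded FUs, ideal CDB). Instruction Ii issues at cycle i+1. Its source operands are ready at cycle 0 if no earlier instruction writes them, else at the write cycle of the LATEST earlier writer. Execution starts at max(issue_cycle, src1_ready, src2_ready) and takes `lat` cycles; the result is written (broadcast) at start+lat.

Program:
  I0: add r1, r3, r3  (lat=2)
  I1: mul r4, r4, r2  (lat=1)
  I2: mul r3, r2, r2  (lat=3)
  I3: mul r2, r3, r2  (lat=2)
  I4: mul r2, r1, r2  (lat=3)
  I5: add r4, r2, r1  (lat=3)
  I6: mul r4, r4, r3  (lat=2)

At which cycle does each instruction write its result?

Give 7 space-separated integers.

Answer: 3 3 6 8 11 14 16

Derivation:
I0 add r1: issue@1 deps=(None,None) exec_start@1 write@3
I1 mul r4: issue@2 deps=(None,None) exec_start@2 write@3
I2 mul r3: issue@3 deps=(None,None) exec_start@3 write@6
I3 mul r2: issue@4 deps=(2,None) exec_start@6 write@8
I4 mul r2: issue@5 deps=(0,3) exec_start@8 write@11
I5 add r4: issue@6 deps=(4,0) exec_start@11 write@14
I6 mul r4: issue@7 deps=(5,2) exec_start@14 write@16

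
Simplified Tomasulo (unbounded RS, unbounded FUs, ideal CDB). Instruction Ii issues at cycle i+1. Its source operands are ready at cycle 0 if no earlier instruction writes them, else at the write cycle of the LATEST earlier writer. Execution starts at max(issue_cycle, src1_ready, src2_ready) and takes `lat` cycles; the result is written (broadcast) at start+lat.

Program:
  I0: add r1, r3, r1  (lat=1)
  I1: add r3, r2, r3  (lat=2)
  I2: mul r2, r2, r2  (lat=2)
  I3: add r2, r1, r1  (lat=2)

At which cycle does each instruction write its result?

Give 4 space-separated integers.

Answer: 2 4 5 6

Derivation:
I0 add r1: issue@1 deps=(None,None) exec_start@1 write@2
I1 add r3: issue@2 deps=(None,None) exec_start@2 write@4
I2 mul r2: issue@3 deps=(None,None) exec_start@3 write@5
I3 add r2: issue@4 deps=(0,0) exec_start@4 write@6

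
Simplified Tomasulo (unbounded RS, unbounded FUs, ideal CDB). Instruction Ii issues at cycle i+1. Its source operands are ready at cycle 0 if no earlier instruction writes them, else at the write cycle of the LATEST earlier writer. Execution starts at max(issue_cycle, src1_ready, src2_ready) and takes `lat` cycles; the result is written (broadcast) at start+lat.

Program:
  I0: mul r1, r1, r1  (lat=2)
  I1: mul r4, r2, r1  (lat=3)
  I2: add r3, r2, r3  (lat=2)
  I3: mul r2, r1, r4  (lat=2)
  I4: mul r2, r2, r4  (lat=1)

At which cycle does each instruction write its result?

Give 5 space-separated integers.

I0 mul r1: issue@1 deps=(None,None) exec_start@1 write@3
I1 mul r4: issue@2 deps=(None,0) exec_start@3 write@6
I2 add r3: issue@3 deps=(None,None) exec_start@3 write@5
I3 mul r2: issue@4 deps=(0,1) exec_start@6 write@8
I4 mul r2: issue@5 deps=(3,1) exec_start@8 write@9

Answer: 3 6 5 8 9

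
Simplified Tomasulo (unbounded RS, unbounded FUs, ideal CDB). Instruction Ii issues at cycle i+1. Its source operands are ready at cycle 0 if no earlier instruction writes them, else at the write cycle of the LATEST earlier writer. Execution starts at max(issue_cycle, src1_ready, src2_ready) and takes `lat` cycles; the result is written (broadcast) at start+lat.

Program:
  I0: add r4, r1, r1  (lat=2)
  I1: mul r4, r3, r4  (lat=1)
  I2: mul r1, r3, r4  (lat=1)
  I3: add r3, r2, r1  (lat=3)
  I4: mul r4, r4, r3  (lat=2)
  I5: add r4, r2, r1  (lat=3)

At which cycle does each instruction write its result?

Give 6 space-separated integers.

Answer: 3 4 5 8 10 9

Derivation:
I0 add r4: issue@1 deps=(None,None) exec_start@1 write@3
I1 mul r4: issue@2 deps=(None,0) exec_start@3 write@4
I2 mul r1: issue@3 deps=(None,1) exec_start@4 write@5
I3 add r3: issue@4 deps=(None,2) exec_start@5 write@8
I4 mul r4: issue@5 deps=(1,3) exec_start@8 write@10
I5 add r4: issue@6 deps=(None,2) exec_start@6 write@9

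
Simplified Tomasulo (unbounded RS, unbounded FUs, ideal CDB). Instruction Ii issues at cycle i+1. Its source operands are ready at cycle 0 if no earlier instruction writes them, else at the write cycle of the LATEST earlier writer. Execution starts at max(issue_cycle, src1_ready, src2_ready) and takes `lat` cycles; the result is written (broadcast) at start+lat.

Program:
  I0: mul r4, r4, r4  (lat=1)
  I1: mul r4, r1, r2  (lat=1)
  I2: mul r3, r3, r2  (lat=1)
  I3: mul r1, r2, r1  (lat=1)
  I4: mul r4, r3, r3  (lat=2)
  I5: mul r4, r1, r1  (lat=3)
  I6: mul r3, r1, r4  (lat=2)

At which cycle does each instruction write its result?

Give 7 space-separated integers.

I0 mul r4: issue@1 deps=(None,None) exec_start@1 write@2
I1 mul r4: issue@2 deps=(None,None) exec_start@2 write@3
I2 mul r3: issue@3 deps=(None,None) exec_start@3 write@4
I3 mul r1: issue@4 deps=(None,None) exec_start@4 write@5
I4 mul r4: issue@5 deps=(2,2) exec_start@5 write@7
I5 mul r4: issue@6 deps=(3,3) exec_start@6 write@9
I6 mul r3: issue@7 deps=(3,5) exec_start@9 write@11

Answer: 2 3 4 5 7 9 11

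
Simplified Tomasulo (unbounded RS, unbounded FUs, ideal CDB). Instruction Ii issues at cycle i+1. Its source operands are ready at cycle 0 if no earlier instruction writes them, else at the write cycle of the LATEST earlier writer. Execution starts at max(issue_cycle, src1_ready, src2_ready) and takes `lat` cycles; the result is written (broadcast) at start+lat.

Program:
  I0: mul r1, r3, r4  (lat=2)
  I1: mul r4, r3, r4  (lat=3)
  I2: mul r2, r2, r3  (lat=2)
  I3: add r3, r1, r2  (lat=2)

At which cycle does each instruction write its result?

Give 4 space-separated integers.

I0 mul r1: issue@1 deps=(None,None) exec_start@1 write@3
I1 mul r4: issue@2 deps=(None,None) exec_start@2 write@5
I2 mul r2: issue@3 deps=(None,None) exec_start@3 write@5
I3 add r3: issue@4 deps=(0,2) exec_start@5 write@7

Answer: 3 5 5 7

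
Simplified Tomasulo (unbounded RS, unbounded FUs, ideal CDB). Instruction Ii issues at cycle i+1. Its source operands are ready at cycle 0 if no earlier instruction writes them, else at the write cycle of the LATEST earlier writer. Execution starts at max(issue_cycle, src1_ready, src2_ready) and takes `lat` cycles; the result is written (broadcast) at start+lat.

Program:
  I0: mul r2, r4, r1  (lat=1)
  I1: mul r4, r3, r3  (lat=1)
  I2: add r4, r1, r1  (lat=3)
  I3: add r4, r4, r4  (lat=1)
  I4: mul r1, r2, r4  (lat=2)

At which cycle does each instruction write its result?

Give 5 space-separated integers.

Answer: 2 3 6 7 9

Derivation:
I0 mul r2: issue@1 deps=(None,None) exec_start@1 write@2
I1 mul r4: issue@2 deps=(None,None) exec_start@2 write@3
I2 add r4: issue@3 deps=(None,None) exec_start@3 write@6
I3 add r4: issue@4 deps=(2,2) exec_start@6 write@7
I4 mul r1: issue@5 deps=(0,3) exec_start@7 write@9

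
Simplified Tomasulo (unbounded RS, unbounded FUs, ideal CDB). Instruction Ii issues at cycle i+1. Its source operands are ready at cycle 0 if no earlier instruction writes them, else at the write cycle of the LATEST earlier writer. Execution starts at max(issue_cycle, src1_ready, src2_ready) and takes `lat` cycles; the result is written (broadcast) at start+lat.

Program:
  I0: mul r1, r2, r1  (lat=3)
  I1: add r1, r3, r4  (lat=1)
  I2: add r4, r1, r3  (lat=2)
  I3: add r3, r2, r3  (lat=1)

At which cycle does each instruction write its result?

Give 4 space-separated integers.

I0 mul r1: issue@1 deps=(None,None) exec_start@1 write@4
I1 add r1: issue@2 deps=(None,None) exec_start@2 write@3
I2 add r4: issue@3 deps=(1,None) exec_start@3 write@5
I3 add r3: issue@4 deps=(None,None) exec_start@4 write@5

Answer: 4 3 5 5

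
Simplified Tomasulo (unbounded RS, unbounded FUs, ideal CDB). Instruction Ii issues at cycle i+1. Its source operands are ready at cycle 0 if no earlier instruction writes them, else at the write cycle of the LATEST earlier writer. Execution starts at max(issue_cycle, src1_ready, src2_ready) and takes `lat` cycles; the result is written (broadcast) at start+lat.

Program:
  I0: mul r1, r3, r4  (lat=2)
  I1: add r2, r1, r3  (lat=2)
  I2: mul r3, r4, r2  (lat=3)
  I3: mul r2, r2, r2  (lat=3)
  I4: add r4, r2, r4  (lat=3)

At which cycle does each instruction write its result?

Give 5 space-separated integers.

I0 mul r1: issue@1 deps=(None,None) exec_start@1 write@3
I1 add r2: issue@2 deps=(0,None) exec_start@3 write@5
I2 mul r3: issue@3 deps=(None,1) exec_start@5 write@8
I3 mul r2: issue@4 deps=(1,1) exec_start@5 write@8
I4 add r4: issue@5 deps=(3,None) exec_start@8 write@11

Answer: 3 5 8 8 11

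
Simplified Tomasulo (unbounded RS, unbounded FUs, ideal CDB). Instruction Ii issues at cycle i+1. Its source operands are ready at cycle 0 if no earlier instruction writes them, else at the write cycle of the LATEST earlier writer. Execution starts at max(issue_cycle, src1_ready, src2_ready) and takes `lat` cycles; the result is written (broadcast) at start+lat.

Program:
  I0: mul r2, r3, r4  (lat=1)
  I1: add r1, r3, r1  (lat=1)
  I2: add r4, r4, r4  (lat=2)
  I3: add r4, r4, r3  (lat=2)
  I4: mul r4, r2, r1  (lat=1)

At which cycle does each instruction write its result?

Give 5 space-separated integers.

I0 mul r2: issue@1 deps=(None,None) exec_start@1 write@2
I1 add r1: issue@2 deps=(None,None) exec_start@2 write@3
I2 add r4: issue@3 deps=(None,None) exec_start@3 write@5
I3 add r4: issue@4 deps=(2,None) exec_start@5 write@7
I4 mul r4: issue@5 deps=(0,1) exec_start@5 write@6

Answer: 2 3 5 7 6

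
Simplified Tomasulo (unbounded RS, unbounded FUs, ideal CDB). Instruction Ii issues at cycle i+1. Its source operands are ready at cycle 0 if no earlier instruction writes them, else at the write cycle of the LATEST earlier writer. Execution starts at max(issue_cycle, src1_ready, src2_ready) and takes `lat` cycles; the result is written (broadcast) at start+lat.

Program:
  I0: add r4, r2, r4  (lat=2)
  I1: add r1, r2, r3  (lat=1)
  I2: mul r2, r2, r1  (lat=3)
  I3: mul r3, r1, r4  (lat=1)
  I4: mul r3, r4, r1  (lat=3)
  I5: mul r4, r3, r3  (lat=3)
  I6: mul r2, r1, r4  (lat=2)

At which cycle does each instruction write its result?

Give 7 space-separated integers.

I0 add r4: issue@1 deps=(None,None) exec_start@1 write@3
I1 add r1: issue@2 deps=(None,None) exec_start@2 write@3
I2 mul r2: issue@3 deps=(None,1) exec_start@3 write@6
I3 mul r3: issue@4 deps=(1,0) exec_start@4 write@5
I4 mul r3: issue@5 deps=(0,1) exec_start@5 write@8
I5 mul r4: issue@6 deps=(4,4) exec_start@8 write@11
I6 mul r2: issue@7 deps=(1,5) exec_start@11 write@13

Answer: 3 3 6 5 8 11 13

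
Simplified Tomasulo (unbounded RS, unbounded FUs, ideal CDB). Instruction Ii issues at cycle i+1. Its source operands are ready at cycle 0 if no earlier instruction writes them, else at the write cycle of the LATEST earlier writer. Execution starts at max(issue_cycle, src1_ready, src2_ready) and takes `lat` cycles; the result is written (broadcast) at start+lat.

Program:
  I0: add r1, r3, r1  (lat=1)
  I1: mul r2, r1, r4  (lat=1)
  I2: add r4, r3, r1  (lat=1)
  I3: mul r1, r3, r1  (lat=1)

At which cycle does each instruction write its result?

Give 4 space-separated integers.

Answer: 2 3 4 5

Derivation:
I0 add r1: issue@1 deps=(None,None) exec_start@1 write@2
I1 mul r2: issue@2 deps=(0,None) exec_start@2 write@3
I2 add r4: issue@3 deps=(None,0) exec_start@3 write@4
I3 mul r1: issue@4 deps=(None,0) exec_start@4 write@5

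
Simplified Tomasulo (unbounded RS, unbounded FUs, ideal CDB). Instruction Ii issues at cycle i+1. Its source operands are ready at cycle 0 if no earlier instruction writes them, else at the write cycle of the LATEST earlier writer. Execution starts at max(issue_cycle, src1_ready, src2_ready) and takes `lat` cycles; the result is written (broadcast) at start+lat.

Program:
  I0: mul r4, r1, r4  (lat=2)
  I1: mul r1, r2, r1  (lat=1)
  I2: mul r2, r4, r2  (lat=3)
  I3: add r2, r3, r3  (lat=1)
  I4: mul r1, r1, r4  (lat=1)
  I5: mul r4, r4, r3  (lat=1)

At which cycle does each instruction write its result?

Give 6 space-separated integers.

I0 mul r4: issue@1 deps=(None,None) exec_start@1 write@3
I1 mul r1: issue@2 deps=(None,None) exec_start@2 write@3
I2 mul r2: issue@3 deps=(0,None) exec_start@3 write@6
I3 add r2: issue@4 deps=(None,None) exec_start@4 write@5
I4 mul r1: issue@5 deps=(1,0) exec_start@5 write@6
I5 mul r4: issue@6 deps=(0,None) exec_start@6 write@7

Answer: 3 3 6 5 6 7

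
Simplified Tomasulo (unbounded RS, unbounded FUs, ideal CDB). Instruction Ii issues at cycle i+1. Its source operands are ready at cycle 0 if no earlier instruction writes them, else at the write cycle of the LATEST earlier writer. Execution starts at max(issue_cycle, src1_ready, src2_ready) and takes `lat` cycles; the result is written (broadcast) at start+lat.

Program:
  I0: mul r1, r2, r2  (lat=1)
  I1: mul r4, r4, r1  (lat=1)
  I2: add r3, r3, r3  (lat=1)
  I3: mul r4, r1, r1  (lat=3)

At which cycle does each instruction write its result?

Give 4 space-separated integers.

Answer: 2 3 4 7

Derivation:
I0 mul r1: issue@1 deps=(None,None) exec_start@1 write@2
I1 mul r4: issue@2 deps=(None,0) exec_start@2 write@3
I2 add r3: issue@3 deps=(None,None) exec_start@3 write@4
I3 mul r4: issue@4 deps=(0,0) exec_start@4 write@7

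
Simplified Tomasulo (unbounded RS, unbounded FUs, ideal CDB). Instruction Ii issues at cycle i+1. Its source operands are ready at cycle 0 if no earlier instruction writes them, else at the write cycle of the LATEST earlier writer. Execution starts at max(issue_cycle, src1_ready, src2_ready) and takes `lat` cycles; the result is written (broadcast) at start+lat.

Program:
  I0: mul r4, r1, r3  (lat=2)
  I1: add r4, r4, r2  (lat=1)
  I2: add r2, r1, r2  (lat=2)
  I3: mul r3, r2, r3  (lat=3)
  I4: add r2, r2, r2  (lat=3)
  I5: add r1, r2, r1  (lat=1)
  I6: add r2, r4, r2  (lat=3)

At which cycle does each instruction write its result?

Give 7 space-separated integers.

I0 mul r4: issue@1 deps=(None,None) exec_start@1 write@3
I1 add r4: issue@2 deps=(0,None) exec_start@3 write@4
I2 add r2: issue@3 deps=(None,None) exec_start@3 write@5
I3 mul r3: issue@4 deps=(2,None) exec_start@5 write@8
I4 add r2: issue@5 deps=(2,2) exec_start@5 write@8
I5 add r1: issue@6 deps=(4,None) exec_start@8 write@9
I6 add r2: issue@7 deps=(1,4) exec_start@8 write@11

Answer: 3 4 5 8 8 9 11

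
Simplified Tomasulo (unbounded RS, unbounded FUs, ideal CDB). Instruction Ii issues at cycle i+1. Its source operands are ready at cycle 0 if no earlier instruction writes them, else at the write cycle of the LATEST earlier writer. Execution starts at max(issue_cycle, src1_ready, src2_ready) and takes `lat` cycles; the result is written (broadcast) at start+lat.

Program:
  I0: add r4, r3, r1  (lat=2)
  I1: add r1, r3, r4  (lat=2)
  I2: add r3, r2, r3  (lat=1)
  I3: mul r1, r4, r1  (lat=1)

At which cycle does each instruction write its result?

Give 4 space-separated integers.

Answer: 3 5 4 6

Derivation:
I0 add r4: issue@1 deps=(None,None) exec_start@1 write@3
I1 add r1: issue@2 deps=(None,0) exec_start@3 write@5
I2 add r3: issue@3 deps=(None,None) exec_start@3 write@4
I3 mul r1: issue@4 deps=(0,1) exec_start@5 write@6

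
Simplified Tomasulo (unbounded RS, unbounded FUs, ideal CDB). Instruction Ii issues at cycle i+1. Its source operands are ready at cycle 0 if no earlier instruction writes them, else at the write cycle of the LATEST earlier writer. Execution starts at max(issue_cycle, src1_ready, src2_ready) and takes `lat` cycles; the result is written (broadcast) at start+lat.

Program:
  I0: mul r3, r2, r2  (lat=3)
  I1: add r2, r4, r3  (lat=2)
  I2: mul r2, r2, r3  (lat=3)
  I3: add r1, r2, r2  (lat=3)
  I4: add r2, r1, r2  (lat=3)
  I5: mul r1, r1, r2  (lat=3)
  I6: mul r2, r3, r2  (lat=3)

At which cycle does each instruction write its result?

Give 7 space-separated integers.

I0 mul r3: issue@1 deps=(None,None) exec_start@1 write@4
I1 add r2: issue@2 deps=(None,0) exec_start@4 write@6
I2 mul r2: issue@3 deps=(1,0) exec_start@6 write@9
I3 add r1: issue@4 deps=(2,2) exec_start@9 write@12
I4 add r2: issue@5 deps=(3,2) exec_start@12 write@15
I5 mul r1: issue@6 deps=(3,4) exec_start@15 write@18
I6 mul r2: issue@7 deps=(0,4) exec_start@15 write@18

Answer: 4 6 9 12 15 18 18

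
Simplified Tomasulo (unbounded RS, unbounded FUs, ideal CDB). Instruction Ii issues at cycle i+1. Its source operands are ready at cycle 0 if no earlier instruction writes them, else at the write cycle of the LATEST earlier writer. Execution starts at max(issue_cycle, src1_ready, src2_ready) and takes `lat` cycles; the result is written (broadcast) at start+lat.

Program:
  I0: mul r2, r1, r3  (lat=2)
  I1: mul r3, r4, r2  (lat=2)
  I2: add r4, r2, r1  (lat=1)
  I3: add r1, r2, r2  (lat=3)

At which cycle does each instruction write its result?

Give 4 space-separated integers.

Answer: 3 5 4 7

Derivation:
I0 mul r2: issue@1 deps=(None,None) exec_start@1 write@3
I1 mul r3: issue@2 deps=(None,0) exec_start@3 write@5
I2 add r4: issue@3 deps=(0,None) exec_start@3 write@4
I3 add r1: issue@4 deps=(0,0) exec_start@4 write@7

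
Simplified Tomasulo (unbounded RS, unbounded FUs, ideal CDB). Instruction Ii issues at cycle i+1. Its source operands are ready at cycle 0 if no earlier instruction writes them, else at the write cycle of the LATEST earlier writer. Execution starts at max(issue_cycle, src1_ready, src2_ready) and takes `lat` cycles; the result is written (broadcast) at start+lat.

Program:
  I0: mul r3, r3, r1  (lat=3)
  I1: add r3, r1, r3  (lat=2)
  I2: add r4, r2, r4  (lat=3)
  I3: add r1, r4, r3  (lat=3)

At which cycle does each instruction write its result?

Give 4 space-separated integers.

I0 mul r3: issue@1 deps=(None,None) exec_start@1 write@4
I1 add r3: issue@2 deps=(None,0) exec_start@4 write@6
I2 add r4: issue@3 deps=(None,None) exec_start@3 write@6
I3 add r1: issue@4 deps=(2,1) exec_start@6 write@9

Answer: 4 6 6 9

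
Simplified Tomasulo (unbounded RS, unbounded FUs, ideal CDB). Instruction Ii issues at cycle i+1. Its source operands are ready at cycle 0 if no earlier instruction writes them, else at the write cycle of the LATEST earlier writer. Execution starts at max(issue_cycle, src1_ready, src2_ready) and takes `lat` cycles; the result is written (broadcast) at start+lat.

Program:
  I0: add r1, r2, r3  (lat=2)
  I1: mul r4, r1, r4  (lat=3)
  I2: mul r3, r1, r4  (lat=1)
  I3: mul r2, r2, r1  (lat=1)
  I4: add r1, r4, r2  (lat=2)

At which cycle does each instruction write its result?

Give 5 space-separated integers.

I0 add r1: issue@1 deps=(None,None) exec_start@1 write@3
I1 mul r4: issue@2 deps=(0,None) exec_start@3 write@6
I2 mul r3: issue@3 deps=(0,1) exec_start@6 write@7
I3 mul r2: issue@4 deps=(None,0) exec_start@4 write@5
I4 add r1: issue@5 deps=(1,3) exec_start@6 write@8

Answer: 3 6 7 5 8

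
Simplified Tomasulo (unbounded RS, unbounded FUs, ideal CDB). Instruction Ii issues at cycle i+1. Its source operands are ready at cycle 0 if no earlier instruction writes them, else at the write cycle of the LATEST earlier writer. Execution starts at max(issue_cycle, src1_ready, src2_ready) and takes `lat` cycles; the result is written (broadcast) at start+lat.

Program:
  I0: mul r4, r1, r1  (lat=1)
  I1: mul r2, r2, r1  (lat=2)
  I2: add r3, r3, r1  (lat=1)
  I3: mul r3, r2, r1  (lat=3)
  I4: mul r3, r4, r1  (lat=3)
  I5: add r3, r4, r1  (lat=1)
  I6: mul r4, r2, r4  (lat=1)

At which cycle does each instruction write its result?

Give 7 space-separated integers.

I0 mul r4: issue@1 deps=(None,None) exec_start@1 write@2
I1 mul r2: issue@2 deps=(None,None) exec_start@2 write@4
I2 add r3: issue@3 deps=(None,None) exec_start@3 write@4
I3 mul r3: issue@4 deps=(1,None) exec_start@4 write@7
I4 mul r3: issue@5 deps=(0,None) exec_start@5 write@8
I5 add r3: issue@6 deps=(0,None) exec_start@6 write@7
I6 mul r4: issue@7 deps=(1,0) exec_start@7 write@8

Answer: 2 4 4 7 8 7 8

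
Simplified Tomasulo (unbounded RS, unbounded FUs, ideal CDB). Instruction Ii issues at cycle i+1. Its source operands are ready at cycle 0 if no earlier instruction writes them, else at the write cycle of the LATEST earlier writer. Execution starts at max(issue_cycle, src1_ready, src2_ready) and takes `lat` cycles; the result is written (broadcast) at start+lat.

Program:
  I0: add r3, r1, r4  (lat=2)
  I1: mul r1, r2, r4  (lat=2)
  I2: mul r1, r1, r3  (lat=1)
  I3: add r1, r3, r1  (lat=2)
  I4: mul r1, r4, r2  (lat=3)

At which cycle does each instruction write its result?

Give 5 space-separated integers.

I0 add r3: issue@1 deps=(None,None) exec_start@1 write@3
I1 mul r1: issue@2 deps=(None,None) exec_start@2 write@4
I2 mul r1: issue@3 deps=(1,0) exec_start@4 write@5
I3 add r1: issue@4 deps=(0,2) exec_start@5 write@7
I4 mul r1: issue@5 deps=(None,None) exec_start@5 write@8

Answer: 3 4 5 7 8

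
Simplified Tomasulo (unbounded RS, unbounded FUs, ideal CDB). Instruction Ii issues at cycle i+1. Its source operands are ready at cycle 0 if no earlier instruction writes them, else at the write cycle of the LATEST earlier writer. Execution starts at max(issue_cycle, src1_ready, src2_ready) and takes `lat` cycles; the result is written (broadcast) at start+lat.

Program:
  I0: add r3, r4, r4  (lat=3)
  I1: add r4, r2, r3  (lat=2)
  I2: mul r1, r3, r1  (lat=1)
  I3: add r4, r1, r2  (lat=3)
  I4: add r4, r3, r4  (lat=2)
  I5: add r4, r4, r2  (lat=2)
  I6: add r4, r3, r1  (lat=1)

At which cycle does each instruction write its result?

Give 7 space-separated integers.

Answer: 4 6 5 8 10 12 8

Derivation:
I0 add r3: issue@1 deps=(None,None) exec_start@1 write@4
I1 add r4: issue@2 deps=(None,0) exec_start@4 write@6
I2 mul r1: issue@3 deps=(0,None) exec_start@4 write@5
I3 add r4: issue@4 deps=(2,None) exec_start@5 write@8
I4 add r4: issue@5 deps=(0,3) exec_start@8 write@10
I5 add r4: issue@6 deps=(4,None) exec_start@10 write@12
I6 add r4: issue@7 deps=(0,2) exec_start@7 write@8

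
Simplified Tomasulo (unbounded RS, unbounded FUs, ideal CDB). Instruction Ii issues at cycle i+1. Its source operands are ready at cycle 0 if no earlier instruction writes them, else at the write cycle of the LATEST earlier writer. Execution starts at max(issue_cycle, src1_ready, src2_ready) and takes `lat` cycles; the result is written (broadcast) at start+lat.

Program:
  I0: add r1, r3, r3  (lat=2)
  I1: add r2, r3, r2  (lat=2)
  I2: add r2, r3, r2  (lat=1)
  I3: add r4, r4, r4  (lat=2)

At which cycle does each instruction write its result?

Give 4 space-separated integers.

Answer: 3 4 5 6

Derivation:
I0 add r1: issue@1 deps=(None,None) exec_start@1 write@3
I1 add r2: issue@2 deps=(None,None) exec_start@2 write@4
I2 add r2: issue@3 deps=(None,1) exec_start@4 write@5
I3 add r4: issue@4 deps=(None,None) exec_start@4 write@6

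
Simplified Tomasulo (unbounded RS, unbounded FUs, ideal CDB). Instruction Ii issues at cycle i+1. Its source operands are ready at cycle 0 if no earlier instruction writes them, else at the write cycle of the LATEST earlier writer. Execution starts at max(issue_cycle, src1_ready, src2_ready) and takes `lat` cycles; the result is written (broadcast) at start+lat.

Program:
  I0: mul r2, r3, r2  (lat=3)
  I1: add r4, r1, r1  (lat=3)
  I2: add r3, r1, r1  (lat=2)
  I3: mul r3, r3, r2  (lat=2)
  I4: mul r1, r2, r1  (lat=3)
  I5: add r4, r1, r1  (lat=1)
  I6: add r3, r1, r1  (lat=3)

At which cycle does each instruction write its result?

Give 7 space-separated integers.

Answer: 4 5 5 7 8 9 11

Derivation:
I0 mul r2: issue@1 deps=(None,None) exec_start@1 write@4
I1 add r4: issue@2 deps=(None,None) exec_start@2 write@5
I2 add r3: issue@3 deps=(None,None) exec_start@3 write@5
I3 mul r3: issue@4 deps=(2,0) exec_start@5 write@7
I4 mul r1: issue@5 deps=(0,None) exec_start@5 write@8
I5 add r4: issue@6 deps=(4,4) exec_start@8 write@9
I6 add r3: issue@7 deps=(4,4) exec_start@8 write@11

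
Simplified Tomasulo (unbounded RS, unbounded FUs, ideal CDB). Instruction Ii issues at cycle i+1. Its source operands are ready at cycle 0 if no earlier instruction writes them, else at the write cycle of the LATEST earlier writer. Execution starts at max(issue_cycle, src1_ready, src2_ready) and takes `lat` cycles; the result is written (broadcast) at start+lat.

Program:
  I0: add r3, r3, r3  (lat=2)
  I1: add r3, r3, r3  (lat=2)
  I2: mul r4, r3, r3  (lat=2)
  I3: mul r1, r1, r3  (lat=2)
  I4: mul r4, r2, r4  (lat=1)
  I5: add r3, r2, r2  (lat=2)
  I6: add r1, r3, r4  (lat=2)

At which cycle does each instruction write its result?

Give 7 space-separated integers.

Answer: 3 5 7 7 8 8 10

Derivation:
I0 add r3: issue@1 deps=(None,None) exec_start@1 write@3
I1 add r3: issue@2 deps=(0,0) exec_start@3 write@5
I2 mul r4: issue@3 deps=(1,1) exec_start@5 write@7
I3 mul r1: issue@4 deps=(None,1) exec_start@5 write@7
I4 mul r4: issue@5 deps=(None,2) exec_start@7 write@8
I5 add r3: issue@6 deps=(None,None) exec_start@6 write@8
I6 add r1: issue@7 deps=(5,4) exec_start@8 write@10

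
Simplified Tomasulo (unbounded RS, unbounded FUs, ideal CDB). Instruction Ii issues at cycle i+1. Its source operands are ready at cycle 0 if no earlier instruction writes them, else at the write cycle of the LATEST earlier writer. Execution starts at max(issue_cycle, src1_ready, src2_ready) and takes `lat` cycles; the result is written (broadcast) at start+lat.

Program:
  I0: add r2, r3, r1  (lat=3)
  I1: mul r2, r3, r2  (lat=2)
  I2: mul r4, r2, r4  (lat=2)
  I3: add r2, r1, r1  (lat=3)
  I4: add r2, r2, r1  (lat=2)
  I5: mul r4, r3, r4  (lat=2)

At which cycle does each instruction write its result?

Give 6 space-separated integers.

Answer: 4 6 8 7 9 10

Derivation:
I0 add r2: issue@1 deps=(None,None) exec_start@1 write@4
I1 mul r2: issue@2 deps=(None,0) exec_start@4 write@6
I2 mul r4: issue@3 deps=(1,None) exec_start@6 write@8
I3 add r2: issue@4 deps=(None,None) exec_start@4 write@7
I4 add r2: issue@5 deps=(3,None) exec_start@7 write@9
I5 mul r4: issue@6 deps=(None,2) exec_start@8 write@10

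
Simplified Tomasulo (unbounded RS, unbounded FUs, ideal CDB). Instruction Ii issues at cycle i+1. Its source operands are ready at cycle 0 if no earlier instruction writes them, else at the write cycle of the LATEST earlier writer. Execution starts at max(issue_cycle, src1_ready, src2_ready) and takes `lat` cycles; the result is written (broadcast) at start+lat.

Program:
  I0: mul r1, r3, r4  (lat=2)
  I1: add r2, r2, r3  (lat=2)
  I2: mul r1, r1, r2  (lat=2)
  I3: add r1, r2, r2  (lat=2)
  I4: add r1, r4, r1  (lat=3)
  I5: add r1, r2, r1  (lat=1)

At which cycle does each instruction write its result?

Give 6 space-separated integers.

I0 mul r1: issue@1 deps=(None,None) exec_start@1 write@3
I1 add r2: issue@2 deps=(None,None) exec_start@2 write@4
I2 mul r1: issue@3 deps=(0,1) exec_start@4 write@6
I3 add r1: issue@4 deps=(1,1) exec_start@4 write@6
I4 add r1: issue@5 deps=(None,3) exec_start@6 write@9
I5 add r1: issue@6 deps=(1,4) exec_start@9 write@10

Answer: 3 4 6 6 9 10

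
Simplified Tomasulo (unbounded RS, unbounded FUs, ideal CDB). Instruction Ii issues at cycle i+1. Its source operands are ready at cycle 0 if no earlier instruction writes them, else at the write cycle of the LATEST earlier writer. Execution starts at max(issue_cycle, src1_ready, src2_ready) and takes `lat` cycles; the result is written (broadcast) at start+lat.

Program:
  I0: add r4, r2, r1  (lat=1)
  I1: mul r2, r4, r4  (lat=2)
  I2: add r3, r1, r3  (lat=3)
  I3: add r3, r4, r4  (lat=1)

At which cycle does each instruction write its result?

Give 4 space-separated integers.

I0 add r4: issue@1 deps=(None,None) exec_start@1 write@2
I1 mul r2: issue@2 deps=(0,0) exec_start@2 write@4
I2 add r3: issue@3 deps=(None,None) exec_start@3 write@6
I3 add r3: issue@4 deps=(0,0) exec_start@4 write@5

Answer: 2 4 6 5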